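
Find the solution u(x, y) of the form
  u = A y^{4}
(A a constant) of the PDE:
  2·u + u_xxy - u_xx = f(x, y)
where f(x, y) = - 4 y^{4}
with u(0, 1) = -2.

Substitute the ansatz u = A y^{4} into the left-hand side.
Derivatives of the ansatz:
  u_xxy = 0
  u_xx = 0
Term by term:
  2·u = 2 A y^{4}
  u_xxy = 0
  -u_xx = 0
So the left-hand side equals
  2 A y^{4}
This must equal f(x, y) = - 4 y^{4} identically.
Matching coefficients of the independent functions:
  [y^{4}]:  2 A = -4
Solving: A = -2.
Check against the point condition:
  u(0, 1) = -2  ⟹  A = -2  ✓
Hence u(x, y) = - 2 y^{4}.

Answer: u(x, y) = - 2 y^{4}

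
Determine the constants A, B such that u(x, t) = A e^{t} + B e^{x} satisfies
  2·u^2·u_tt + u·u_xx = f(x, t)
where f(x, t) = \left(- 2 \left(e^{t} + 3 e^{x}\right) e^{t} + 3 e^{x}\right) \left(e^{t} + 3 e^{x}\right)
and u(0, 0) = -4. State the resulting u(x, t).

Answer: u(x, t) = - e^{t} - 3 e^{x}

Derivation:
Substitute the ansatz u = A e^{t} + B e^{x} into the left-hand side.
Derivatives of the ansatz:
  u_tt = A e^{t}
  u_xx = B e^{x}
Term by term:
  2·u^2·u_tt = 2 A^{3} e^{3 t} + 4 A^{2} B e^{2 t} e^{x} + 2 A B^{2} e^{t} e^{2 x}
  u·u_xx = A B e^{t} e^{x} + B^{2} e^{2 x}
So the left-hand side equals
  2 A^{3} e^{3 t} + 4 A^{2} B e^{2 t} e^{x} + 2 A B^{2} e^{t} e^{2 x} + A B e^{t} e^{x} + B^{2} e^{2 x}
This must equal f(x, t) identically; expanded, f = - 2 e^{3 t} - 12 e^{2 t} e^{x} - 18 e^{t} e^{2 x} + 3 e^{t} e^{x} + 9 e^{2 x}.
Matching coefficients of the independent functions:
  [e^{t} e^{x}]:  A B = 3
  [e^{t} e^{2 x}]:  2 A B^{2} = -18
  [e^{2 t} e^{x}]:  4 A^{2} B = -12
  [e^{3 t}]:  2 A^{3} = -2
  [e^{2 x}]:  B^{2} = 9
Solving: A = -1, B = -3.
Check against the point condition:
  u(0, 0) = -4  ⟹  A + B = -4  ✓
Hence u(x, t) = - e^{t} - 3 e^{x}.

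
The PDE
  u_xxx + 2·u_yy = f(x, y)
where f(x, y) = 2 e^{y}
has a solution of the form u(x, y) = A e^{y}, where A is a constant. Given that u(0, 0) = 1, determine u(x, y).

Substitute the ansatz u = A e^{y} into the left-hand side.
Derivatives of the ansatz:
  u_xxx = 0
  u_yy = A e^{y}
Term by term:
  u_xxx = 0
  2·u_yy = 2 A e^{y}
So the left-hand side equals
  2 A e^{y}
This must equal f(x, y) = 2 e^{y} identically.
Matching coefficients of the independent functions:
  [e^{y}]:  2 A = 2
Solving: A = 1.
Check against the point condition:
  u(0, 0) = 1  ⟹  A = 1  ✓
Hence u(x, y) = e^{y}.

Answer: u(x, y) = e^{y}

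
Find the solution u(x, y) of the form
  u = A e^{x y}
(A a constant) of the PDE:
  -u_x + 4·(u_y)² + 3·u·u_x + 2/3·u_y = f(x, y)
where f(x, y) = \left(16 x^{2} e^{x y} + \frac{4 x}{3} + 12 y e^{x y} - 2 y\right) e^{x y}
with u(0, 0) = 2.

Substitute the ansatz u = A e^{x y} into the left-hand side.
Derivatives of the ansatz:
  u_x = A y e^{x y}
  u_y = A x e^{x y}
Term by term:
  -u_x = - A y e^{x y}
  4·(u_y)² = 4 A^{2} x^{2} e^{2 x y}
  3·u·u_x = 3 A^{2} y e^{2 x y}
  2/3·u_y = \frac{2 A x e^{x y}}{3}
So the left-hand side equals
  4 A^{2} x^{2} e^{2 x y} + 3 A^{2} y e^{2 x y} + \frac{2 A x e^{x y}}{3} - A y e^{x y}
This must equal f(x, y) identically; expanded, f = 16 x^{2} e^{2 x y} + \frac{4 x e^{x y}}{3} + 12 y e^{2 x y} - 2 y e^{x y}.
Matching coefficients of the independent functions:
  [x e^{x y}]:  \frac{2 A}{3} = \frac{4}{3}
  [x^{2} e^{2 x y}]:  4 A^{2} = 16
  [y e^{x y}]:  - A = -2
  [y e^{2 x y}]:  3 A^{2} = 12
Solving: A = 2.
Check against the point condition:
  u(0, 0) = 2  ⟹  A = 2  ✓
Hence u(x, y) = 2 e^{x y}.

Answer: u(x, y) = 2 e^{x y}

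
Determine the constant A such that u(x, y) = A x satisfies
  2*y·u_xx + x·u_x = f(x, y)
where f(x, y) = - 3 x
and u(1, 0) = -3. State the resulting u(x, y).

Answer: u(x, y) = - 3 x

Derivation:
Substitute the ansatz u = A x into the left-hand side.
Derivatives of the ansatz:
  u_xx = 0
  u_x = A
Term by term:
  2*y·u_xx = 0
  x·u_x = A x
So the left-hand side equals
  A x
This must equal f(x, y) = - 3 x identically.
Matching coefficients of the independent functions:
  [x]:  A = -3
Solving: A = -3.
Check against the point condition:
  u(1, 0) = -3  ⟹  A = -3  ✓
Hence u(x, y) = - 3 x.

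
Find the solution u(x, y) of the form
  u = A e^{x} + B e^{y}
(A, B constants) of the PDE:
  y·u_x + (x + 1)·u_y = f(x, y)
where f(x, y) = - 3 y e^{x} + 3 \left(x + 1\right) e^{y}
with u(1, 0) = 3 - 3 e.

Answer: u(x, y) = - 3 e^{x} + 3 e^{y}

Derivation:
Substitute the ansatz u = A e^{x} + B e^{y} into the left-hand side.
Derivatives of the ansatz:
  u_x = A e^{x}
  u_y = B e^{y}
Term by term:
  y·u_x = A y e^{x}
  (x + 1)·u_y = B x e^{y} + B e^{y}
So the left-hand side equals
  A y e^{x} + B x e^{y} + B e^{y}
This must equal f(x, y) identically; expanded, f = 3 x e^{y} - 3 y e^{x} + 3 e^{y}.
Matching coefficients of the independent functions:
  [x e^{y}, e^{y}]:  B = 3
  [y e^{x}]:  A = -3
Solving: A = -3, B = 3.
Check against the point condition:
  u(1, 0) = 3 - 3 e  ⟹  e A + B = 3 - 3 e  ✓
Hence u(x, y) = - 3 e^{x} + 3 e^{y}.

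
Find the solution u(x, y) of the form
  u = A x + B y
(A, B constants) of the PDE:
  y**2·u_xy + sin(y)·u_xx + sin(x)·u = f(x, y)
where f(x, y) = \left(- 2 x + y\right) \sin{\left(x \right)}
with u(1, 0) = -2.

Substitute the ansatz u = A x + B y into the left-hand side.
Derivatives of the ansatz:
  u_xy = 0
  u_xx = 0
Term by term:
  y**2·u_xy = 0
  sin(y)·u_xx = 0
  sin(x)·u = A x \sin{\left(x \right)} + B y \sin{\left(x \right)}
So the left-hand side equals
  A x \sin{\left(x \right)} + B y \sin{\left(x \right)}
This must equal f(x, y) identically; expanded, f = - 2 x \sin{\left(x \right)} + y \sin{\left(x \right)}.
Matching coefficients of the independent functions:
  [x \sin{\left(x \right)}]:  A = -2
  [y \sin{\left(x \right)}]:  B = 1
Solving: A = -2, B = 1.
Check against the point condition:
  u(1, 0) = -2  ⟹  A = -2  ✓
Hence u(x, y) = - 2 x + y.

Answer: u(x, y) = - 2 x + y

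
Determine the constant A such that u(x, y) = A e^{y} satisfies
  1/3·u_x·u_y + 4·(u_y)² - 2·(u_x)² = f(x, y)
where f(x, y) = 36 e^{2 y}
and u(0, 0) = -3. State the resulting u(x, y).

Substitute the ansatz u = A e^{y} into the left-hand side.
Derivatives of the ansatz:
  u_x = 0
  u_y = A e^{y}
Term by term:
  1/3·u_x·u_y = 0
  4·(u_y)² = 4 A^{2} e^{2 y}
  -2·(u_x)² = 0
So the left-hand side equals
  4 A^{2} e^{2 y}
This must equal f(x, y) = 36 e^{2 y} identically.
Matching coefficients of the independent functions:
  [e^{2 y}]:  4 A^{2} = 36
These equations allow (A) = (-3) or (3).
Impose the point condition(s):
  u(0, 0) = -3  ⟹  A = -3
Only A = -3 satisfies everything.
Hence u(x, y) = - 3 e^{y}.

Answer: u(x, y) = - 3 e^{y}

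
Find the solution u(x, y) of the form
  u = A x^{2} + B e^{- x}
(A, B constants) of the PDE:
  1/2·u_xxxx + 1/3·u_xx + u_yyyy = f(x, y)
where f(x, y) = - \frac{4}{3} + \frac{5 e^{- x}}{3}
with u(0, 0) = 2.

Substitute the ansatz u = A x^{2} + B e^{- x} into the left-hand side.
Derivatives of the ansatz:
  u_xxxx = B e^{- x}
  u_xx = 2 A + B e^{- x}
  u_yyyy = 0
Term by term:
  1/2·u_xxxx = \frac{B e^{- x}}{2}
  1/3·u_xx = \frac{2 A}{3} + \frac{B e^{- x}}{3}
  u_yyyy = 0
So the left-hand side equals
  \frac{2 A}{3} + \frac{5 B e^{- x}}{6}
This must equal f(x, y) = - \frac{4}{3} + \frac{5 e^{- x}}{3} identically.
Matching coefficients of the independent functions:
  [constant term]:  \frac{2 A}{3} = - \frac{4}{3}
  [e^{- x}]:  \frac{5 B}{6} = \frac{5}{3}
Solving: A = -2, B = 2.
Check against the point condition:
  u(0, 0) = 2  ⟹  B = 2  ✓
Hence u(x, y) = - 2 x^{2} + 2 e^{- x}.

Answer: u(x, y) = - 2 x^{2} + 2 e^{- x}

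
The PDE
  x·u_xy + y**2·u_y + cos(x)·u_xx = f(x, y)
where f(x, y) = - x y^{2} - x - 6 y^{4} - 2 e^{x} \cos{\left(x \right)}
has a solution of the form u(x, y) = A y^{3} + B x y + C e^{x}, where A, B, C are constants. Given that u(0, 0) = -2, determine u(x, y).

Substitute the ansatz u = A y^{3} + B x y + C e^{x} into the left-hand side.
Derivatives of the ansatz:
  u_xy = B
  u_y = 3 A y^{2} + B x
  u_xx = C e^{x}
Term by term:
  x·u_xy = B x
  y**2·u_y = 3 A y^{4} + B x y^{2}
  cos(x)·u_xx = C e^{x} \cos{\left(x \right)}
So the left-hand side equals
  3 A y^{4} + B x y^{2} + B x + C e^{x} \cos{\left(x \right)}
This must equal f(x, y) = - x y^{2} - x - 6 y^{4} - 2 e^{x} \cos{\left(x \right)} identically.
Matching coefficients of the independent functions:
  [x, x y^{2}]:  B = -1
  [y^{4}]:  3 A = -6
  [e^{x} \cos{\left(x \right)}]:  C = -2
Solving: A = -2, B = -1, C = -2.
Check against the point condition:
  u(0, 0) = -2  ⟹  C = -2  ✓
Hence u(x, y) = - x y - 2 y^{3} - 2 e^{x}.

Answer: u(x, y) = - x y - 2 y^{3} - 2 e^{x}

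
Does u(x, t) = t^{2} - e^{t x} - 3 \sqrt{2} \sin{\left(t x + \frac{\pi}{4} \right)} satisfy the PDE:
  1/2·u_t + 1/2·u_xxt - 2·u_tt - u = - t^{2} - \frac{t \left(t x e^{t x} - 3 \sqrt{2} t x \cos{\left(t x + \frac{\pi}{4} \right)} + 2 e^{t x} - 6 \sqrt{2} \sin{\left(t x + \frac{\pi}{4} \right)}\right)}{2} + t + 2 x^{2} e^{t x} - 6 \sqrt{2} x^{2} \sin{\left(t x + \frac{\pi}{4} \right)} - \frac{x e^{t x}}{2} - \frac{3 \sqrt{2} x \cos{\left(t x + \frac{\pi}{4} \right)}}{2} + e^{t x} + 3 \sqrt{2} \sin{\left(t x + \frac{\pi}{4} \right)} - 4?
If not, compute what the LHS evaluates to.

Evaluate each term of the left-hand side for u = t^{2} - e^{t x} - 3 \sqrt{2} \sin{\left(t x + \frac{\pi}{4} \right)}.
Derivatives:
  u_t = 2 t - x e^{t x} - 3 \sqrt{2} x \cos{\left(t x + \frac{\pi}{4} \right)}
  u_xxt = - t^{2} x e^{t x} + 3 \sqrt{2} t^{2} x \cos{\left(t x + \frac{\pi}{4} \right)} - 2 t e^{t x} + 6 \sqrt{2} t \sin{\left(t x + \frac{\pi}{4} \right)}
  u_tt = - x^{2} e^{t x} + 3 \sqrt{2} x^{2} \sin{\left(t x + \frac{\pi}{4} \right)} + 2
Terms:
  1/2·u_t = t - \frac{x e^{t x}}{2} - \frac{3 \sqrt{2} x \cos{\left(t x + \frac{\pi}{4} \right)}}{2}
  1/2·u_xxt = - \frac{t \left(t x e^{t x} - 3 \sqrt{2} t x \cos{\left(t x + \frac{\pi}{4} \right)} + 2 e^{t x} - 6 \sqrt{2} \sin{\left(t x + \frac{\pi}{4} \right)}\right)}{2}
  -2·u_tt = 2 x^{2} e^{t x} - 6 \sqrt{2} x^{2} \sin{\left(t x + \frac{\pi}{4} \right)} - 4
  -u = - t^{2} + e^{t x} + 3 \sqrt{2} \sin{\left(t x + \frac{\pi}{4} \right)}
Sum: LHS = - t^{2} - \frac{t \left(t x e^{t x} - 3 \sqrt{2} t x \cos{\left(t x + \frac{\pi}{4} \right)} + 2 e^{t x} - 6 \sqrt{2} \sin{\left(t x + \frac{\pi}{4} \right)}\right)}{2} + t + 2 x^{2} e^{t x} - 6 \sqrt{2} x^{2} \sin{\left(t x + \frac{\pi}{4} \right)} - \frac{x e^{t x}}{2} - \frac{3 \sqrt{2} x \cos{\left(t x + \frac{\pi}{4} \right)}}{2} + e^{t x} + 3 \sqrt{2} \sin{\left(t x + \frac{\pi}{4} \right)} - 4
This is exactly the given right-hand side, so u is a solution.

Answer: Yes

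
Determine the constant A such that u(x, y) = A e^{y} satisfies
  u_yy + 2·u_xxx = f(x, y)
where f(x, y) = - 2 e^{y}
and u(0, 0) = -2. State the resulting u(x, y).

Substitute the ansatz u = A e^{y} into the left-hand side.
Derivatives of the ansatz:
  u_yy = A e^{y}
  u_xxx = 0
Term by term:
  u_yy = A e^{y}
  2·u_xxx = 0
So the left-hand side equals
  A e^{y}
This must equal f(x, y) = - 2 e^{y} identically.
Matching coefficients of the independent functions:
  [e^{y}]:  A = -2
Solving: A = -2.
Check against the point condition:
  u(0, 0) = -2  ⟹  A = -2  ✓
Hence u(x, y) = - 2 e^{y}.

Answer: u(x, y) = - 2 e^{y}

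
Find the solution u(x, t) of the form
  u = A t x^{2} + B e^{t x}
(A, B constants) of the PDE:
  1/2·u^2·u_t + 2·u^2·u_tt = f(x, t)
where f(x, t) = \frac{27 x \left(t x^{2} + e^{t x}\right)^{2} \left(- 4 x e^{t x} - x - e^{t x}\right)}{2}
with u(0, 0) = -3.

Substitute the ansatz u = A t x^{2} + B e^{t x} into the left-hand side.
Derivatives of the ansatz:
  u_t = A x^{2} + B x e^{t x}
  u_tt = B x^{2} e^{t x}
Term by term:
  1/2·u^2·u_t = \frac{A^{3} t^{2} x^{6}}{2} + \frac{A^{2} B t^{2} x^{5} e^{t x}}{2} + A^{2} B t x^{4} e^{t x} + A B^{2} t x^{3} e^{2 t x} + \frac{A B^{2} x^{2} e^{2 t x}}{2} + \frac{B^{3} x e^{3 t x}}{2}
  2·u^2·u_tt = 2 A^{2} B t^{2} x^{6} e^{t x} + 4 A B^{2} t x^{4} e^{2 t x} + 2 B^{3} x^{2} e^{3 t x}
So the left-hand side equals
  \frac{A^{3} t^{2} x^{6}}{2} + 2 A^{2} B t^{2} x^{6} e^{t x} + \frac{A^{2} B t^{2} x^{5} e^{t x}}{2} + A^{2} B t x^{4} e^{t x} + 4 A B^{2} t x^{4} e^{2 t x} + A B^{2} t x^{3} e^{2 t x} + \frac{A B^{2} x^{2} e^{2 t x}}{2} + 2 B^{3} x^{2} e^{3 t x} + \frac{B^{3} x e^{3 t x}}{2}
This must equal f(x, t) identically; expanded, f = - 54 t^{2} x^{6} e^{t x} - \frac{27 t^{2} x^{6}}{2} - \frac{27 t^{2} x^{5} e^{t x}}{2} - 108 t x^{4} e^{2 t x} - 27 t x^{4} e^{t x} - 27 t x^{3} e^{2 t x} - 54 x^{2} e^{3 t x} - \frac{27 x^{2} e^{2 t x}}{2} - \frac{27 x e^{3 t x}}{2}.
Matching coefficients of the independent functions:
  [t^{2} x^{6}]:  \frac{A^{3}}{2} = - \frac{27}{2}
  [x e^{3 t x}]:  \frac{B^{3}}{2} = - \frac{27}{2}
  [x^{2} e^{2 t x}]:  \frac{A B^{2}}{2} = - \frac{27}{2}
  [x^{2} e^{3 t x}]:  2 B^{3} = -54
  [t x^{3} e^{2 t x}]:  A B^{2} = -27
  [t x^{4} e^{t x}]:  A^{2} B = -27
  [t x^{4} e^{2 t x}]:  4 A B^{2} = -108
  [t^{2} x^{5} e^{t x}]:  \frac{A^{2} B}{2} = - \frac{27}{2}
  [t^{2} x^{6} e^{t x}]:  2 A^{2} B = -54
Solving: A = -3, B = -3.
Check against the point condition:
  u(0, 0) = -3  ⟹  B = -3  ✓
Hence u(x, t) = - 3 t x^{2} - 3 e^{t x}.

Answer: u(x, t) = - 3 t x^{2} - 3 e^{t x}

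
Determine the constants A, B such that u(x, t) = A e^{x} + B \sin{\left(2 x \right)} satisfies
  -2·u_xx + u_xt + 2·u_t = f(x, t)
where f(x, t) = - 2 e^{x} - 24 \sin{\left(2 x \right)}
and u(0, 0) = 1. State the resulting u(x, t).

Answer: u(x, t) = e^{x} - 3 \sin{\left(2 x \right)}

Derivation:
Substitute the ansatz u = A e^{x} + B \sin{\left(2 x \right)} into the left-hand side.
Derivatives of the ansatz:
  u_xx = A e^{x} - 4 B \sin{\left(2 x \right)}
  u_xt = 0
  u_t = 0
Term by term:
  -2·u_xx = - 2 A e^{x} + 8 B \sin{\left(2 x \right)}
  u_xt = 0
  2·u_t = 0
So the left-hand side equals
  - 2 A e^{x} + 8 B \sin{\left(2 x \right)}
This must equal f(x, t) = - 2 e^{x} - 24 \sin{\left(2 x \right)} identically.
Matching coefficients of the independent functions:
  [e^{x}]:  - 2 A = -2
  [\sin{\left(2 x \right)}]:  8 B = -24
Solving: A = 1, B = -3.
Check against the point condition:
  u(0, 0) = 1  ⟹  A = 1  ✓
Hence u(x, t) = e^{x} - 3 \sin{\left(2 x \right)}.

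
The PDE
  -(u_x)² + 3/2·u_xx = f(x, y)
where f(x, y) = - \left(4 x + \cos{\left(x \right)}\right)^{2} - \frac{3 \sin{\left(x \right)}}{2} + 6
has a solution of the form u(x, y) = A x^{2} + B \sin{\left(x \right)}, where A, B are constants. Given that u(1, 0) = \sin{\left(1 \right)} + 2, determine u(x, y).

Substitute the ansatz u = A x^{2} + B \sin{\left(x \right)} into the left-hand side.
Derivatives of the ansatz:
  u_x = 2 A x + B \cos{\left(x \right)}
  u_xx = 2 A - B \sin{\left(x \right)}
Term by term:
  -(u_x)² = - 4 A^{2} x^{2} - 4 A B x \cos{\left(x \right)} - B^{2} \cos^{2}{\left(x \right)}
  3/2·u_xx = 3 A - \frac{3 B \sin{\left(x \right)}}{2}
So the left-hand side equals
  - 4 A^{2} x^{2} - 4 A B x \cos{\left(x \right)} + 3 A - B^{2} \cos^{2}{\left(x \right)} - \frac{3 B \sin{\left(x \right)}}{2}
This must equal f(x, y) identically; expanded, f = - 16 x^{2} - 8 x \cos{\left(x \right)} - \frac{3 \sin{\left(x \right)}}{2} - \cos^{2}{\left(x \right)} + 6.
Matching coefficients of the independent functions:
  [constant term]:  3 A = 6
  [x^{2}]:  - 4 A^{2} = -16
  [x \cos{\left(x \right)}]:  - 4 A B = -8
  [\sin{\left(x \right)}]:  - \frac{3 B}{2} = - \frac{3}{2}
  [\cos^{2}{\left(x \right)}]:  - B^{2} = -1
Solving: A = 2, B = 1.
Check against the point condition:
  u(1, 0) = \sin{\left(1 \right)} + 2  ⟹  A + B \sin{\left(1 \right)} = \sin{\left(1 \right)} + 2  ✓
Hence u(x, y) = 2 x^{2} + \sin{\left(x \right)}.

Answer: u(x, y) = 2 x^{2} + \sin{\left(x \right)}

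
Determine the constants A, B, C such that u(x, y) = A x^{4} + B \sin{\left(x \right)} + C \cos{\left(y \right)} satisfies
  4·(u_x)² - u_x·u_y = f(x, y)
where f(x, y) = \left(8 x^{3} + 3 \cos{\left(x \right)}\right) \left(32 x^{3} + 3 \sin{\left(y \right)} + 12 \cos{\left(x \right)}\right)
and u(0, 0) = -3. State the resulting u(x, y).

Substitute the ansatz u = A x^{4} + B \sin{\left(x \right)} + C \cos{\left(y \right)} into the left-hand side.
Derivatives of the ansatz:
  u_x = 4 A x^{3} + B \cos{\left(x \right)}
  u_y = - C \sin{\left(y \right)}
Term by term:
  4·(u_x)² = 64 A^{2} x^{6} + 32 A B x^{3} \cos{\left(x \right)} + 4 B^{2} \cos^{2}{\left(x \right)}
  -u_x·u_y = 4 A C x^{3} \sin{\left(y \right)} + B C \sin{\left(y \right)} \cos{\left(x \right)}
So the left-hand side equals
  64 A^{2} x^{6} + 32 A B x^{3} \cos{\left(x \right)} + 4 A C x^{3} \sin{\left(y \right)} + 4 B^{2} \cos^{2}{\left(x \right)} + B C \sin{\left(y \right)} \cos{\left(x \right)}
This must equal f(x, y) identically; expanded, f = 256 x^{6} + 24 x^{3} \sin{\left(y \right)} + 192 x^{3} \cos{\left(x \right)} + 9 \sin{\left(y \right)} \cos{\left(x \right)} + 36 \cos^{2}{\left(x \right)}.
Matching coefficients of the independent functions:
  [x^{6}]:  64 A^{2} = 256
  [x^{3} \sin{\left(y \right)}]:  4 A C = 24
  [x^{3} \cos{\left(x \right)}]:  32 A B = 192
  [\sin{\left(y \right)} \cos{\left(x \right)}]:  B C = 9
  [\cos^{2}{\left(x \right)}]:  4 B^{2} = 36
These equations allow (A, B, C) = (-2, -3, -3) or (2, 3, 3).
Impose the point condition(s):
  u(0, 0) = -3  ⟹  C = -3
Only A = -2, B = -3, C = -3 satisfies everything.
Hence u(x, y) = - 2 x^{4} - 3 \sin{\left(x \right)} - 3 \cos{\left(y \right)}.

Answer: u(x, y) = - 2 x^{4} - 3 \sin{\left(x \right)} - 3 \cos{\left(y \right)}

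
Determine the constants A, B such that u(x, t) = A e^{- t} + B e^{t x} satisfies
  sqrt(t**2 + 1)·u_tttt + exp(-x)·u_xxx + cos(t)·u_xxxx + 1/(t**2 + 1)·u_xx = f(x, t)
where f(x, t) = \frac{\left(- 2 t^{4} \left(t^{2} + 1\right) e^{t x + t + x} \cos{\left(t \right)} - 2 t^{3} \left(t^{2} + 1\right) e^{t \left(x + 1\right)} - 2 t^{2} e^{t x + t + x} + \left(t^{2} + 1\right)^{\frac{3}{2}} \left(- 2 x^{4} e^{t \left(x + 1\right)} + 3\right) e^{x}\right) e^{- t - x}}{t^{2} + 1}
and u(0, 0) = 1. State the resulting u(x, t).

Substitute the ansatz u = A e^{- t} + B e^{t x} into the left-hand side.
Derivatives of the ansatz:
  u_tttt = A e^{- t} + B x^{4} e^{t x}
  u_xxx = B t^{3} e^{t x}
  u_xxxx = B t^{4} e^{t x}
  u_xx = B t^{2} e^{t x}
Term by term:
  sqrt(t**2 + 1)·u_tttt = A \sqrt{t^{2} + 1} e^{- t} + B x^{4} \sqrt{t^{2} + 1} e^{t x}
  exp(-x)·u_xxx = B t^{3} e^{- x} e^{t x}
  cos(t)·u_xxxx = B t^{4} e^{t x} \cos{\left(t \right)}
  1/(t**2 + 1)·u_xx = \frac{B t^{2} e^{t x}}{t^{2} + 1}
So the left-hand side equals
  A \sqrt{t^{2} + 1} e^{- t} + B t^{4} e^{t x} \cos{\left(t \right)} + B t^{3} e^{- x} e^{t x} + \frac{B t^{2} e^{t x}}{t^{2} + 1} + B x^{4} \sqrt{t^{2} + 1} e^{t x}
This must equal f(x, t) identically; expanded, f = - 2 t^{4} e^{t x} \cos{\left(t \right)} - 2 t^{3} e^{- x} e^{t x} - \frac{2 t^{2} e^{t x}}{t^{2} + 1} - 2 x^{4} \sqrt{t^{2} + 1} e^{t x} + 3 \sqrt{t^{2} + 1} e^{- t}.
Matching coefficients of the independent functions:
  [\sqrt{t^{2} + 1} e^{- t}]:  A = 3
  [\frac{t^{2} e^{t x}}{t^{2} + 1}, t^{3} e^{- x} e^{t x}, t^{4} e^{t x} \cos{\left(t \right)}, x^{4} \sqrt{t^{2} + 1} e^{t x}]:  B = -2
Solving: A = 3, B = -2.
Check against the point condition:
  u(0, 0) = 1  ⟹  A + B = 1  ✓
Hence u(x, t) = - 2 e^{t x} + 3 e^{- t}.

Answer: u(x, t) = - 2 e^{t x} + 3 e^{- t}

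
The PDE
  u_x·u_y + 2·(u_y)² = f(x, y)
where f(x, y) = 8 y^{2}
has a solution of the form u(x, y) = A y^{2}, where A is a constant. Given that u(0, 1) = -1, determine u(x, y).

Substitute the ansatz u = A y^{2} into the left-hand side.
Derivatives of the ansatz:
  u_x = 0
  u_y = 2 A y
Term by term:
  u_x·u_y = 0
  2·(u_y)² = 8 A^{2} y^{2}
So the left-hand side equals
  8 A^{2} y^{2}
This must equal f(x, y) = 8 y^{2} identically.
Matching coefficients of the independent functions:
  [y^{2}]:  8 A^{2} = 8
These equations allow (A) = (-1) or (1).
Impose the point condition(s):
  u(0, 1) = -1  ⟹  A = -1
Only A = -1 satisfies everything.
Hence u(x, y) = - y^{2}.

Answer: u(x, y) = - y^{2}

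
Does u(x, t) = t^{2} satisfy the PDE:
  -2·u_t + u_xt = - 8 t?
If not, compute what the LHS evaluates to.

Evaluate each term of the left-hand side for u = t^{2}.
Derivatives:
  u_t = 2 t
  u_xt = 0
Terms:
  -2·u_t = - 4 t
  u_xt = 0
Sum: LHS = - 4 t
Given right-hand side: - 8 t. Difference LHS − RHS = 4 t ≠ 0, so u is not a solution.

Answer: No, the LHS evaluates to - 4 t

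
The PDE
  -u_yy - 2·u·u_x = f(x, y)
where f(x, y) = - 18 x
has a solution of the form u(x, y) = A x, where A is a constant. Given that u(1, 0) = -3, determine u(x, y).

Answer: u(x, y) = - 3 x

Derivation:
Substitute the ansatz u = A x into the left-hand side.
Derivatives of the ansatz:
  u_yy = 0
  u_x = A
Term by term:
  -u_yy = 0
  -2·u·u_x = - 2 A^{2} x
So the left-hand side equals
  - 2 A^{2} x
This must equal f(x, y) = - 18 x identically.
Matching coefficients of the independent functions:
  [x]:  - 2 A^{2} = -18
These equations allow (A) = (-3) or (3).
Impose the point condition(s):
  u(1, 0) = -3  ⟹  A = -3
Only A = -3 satisfies everything.
Hence u(x, y) = - 3 x.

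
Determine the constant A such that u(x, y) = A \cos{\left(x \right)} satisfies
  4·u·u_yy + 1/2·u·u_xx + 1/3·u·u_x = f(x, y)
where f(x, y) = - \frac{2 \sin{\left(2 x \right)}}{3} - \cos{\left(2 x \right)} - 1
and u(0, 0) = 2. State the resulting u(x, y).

Answer: u(x, y) = 2 \cos{\left(x \right)}

Derivation:
Substitute the ansatz u = A \cos{\left(x \right)} into the left-hand side.
Derivatives of the ansatz:
  u_yy = 0
  u_xx = - A \cos{\left(x \right)}
  u_x = - A \sin{\left(x \right)}
Term by term:
  4·u·u_yy = 0
  1/2·u·u_xx = - \frac{A^{2} \cos^{2}{\left(x \right)}}{2}
  1/3·u·u_x = - \frac{A^{2} \sin{\left(x \right)} \cos{\left(x \right)}}{3}
So the left-hand side equals
  - \frac{A^{2} \sin{\left(x \right)} \cos{\left(x \right)}}{3} - \frac{A^{2} \cos^{2}{\left(x \right)}}{2}
This must equal f(x, y) identically; expanded, f = - \frac{4 \sin{\left(x \right)} \cos{\left(x \right)}}{3} - 2 \cos^{2}{\left(x \right)}.
Matching coefficients of the independent functions:
  [\sin{\left(x \right)} \cos{\left(x \right)}]:  - \frac{A^{2}}{3} = - \frac{4}{3}
  [\cos^{2}{\left(x \right)}]:  - \frac{A^{2}}{2} = -2
These equations allow (A) = (-2) or (2).
Impose the point condition(s):
  u(0, 0) = 2  ⟹  A = 2
Only A = 2 satisfies everything.
Hence u(x, y) = 2 \cos{\left(x \right)}.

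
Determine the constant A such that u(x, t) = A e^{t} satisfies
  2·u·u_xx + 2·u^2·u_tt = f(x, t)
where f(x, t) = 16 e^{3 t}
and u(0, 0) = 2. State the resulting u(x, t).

Substitute the ansatz u = A e^{t} into the left-hand side.
Derivatives of the ansatz:
  u_xx = 0
  u_tt = A e^{t}
Term by term:
  2·u·u_xx = 0
  2·u^2·u_tt = 2 A^{3} e^{3 t}
So the left-hand side equals
  2 A^{3} e^{3 t}
This must equal f(x, t) = 16 e^{3 t} identically.
Matching coefficients of the independent functions:
  [e^{3 t}]:  2 A^{3} = 16
Solving: A = 2.
Check against the point condition:
  u(0, 0) = 2  ⟹  A = 2  ✓
Hence u(x, t) = 2 e^{t}.

Answer: u(x, t) = 2 e^{t}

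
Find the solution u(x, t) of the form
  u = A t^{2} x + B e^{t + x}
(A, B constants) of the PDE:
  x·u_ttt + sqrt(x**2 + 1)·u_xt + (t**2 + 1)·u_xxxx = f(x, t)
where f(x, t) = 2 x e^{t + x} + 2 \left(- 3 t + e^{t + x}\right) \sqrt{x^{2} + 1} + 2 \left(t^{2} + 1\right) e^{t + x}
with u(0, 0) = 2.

Substitute the ansatz u = A t^{2} x + B e^{t + x} into the left-hand side.
Derivatives of the ansatz:
  u_ttt = B e^{t} e^{x}
  u_xt = 2 A t + B e^{t} e^{x}
  u_xxxx = B e^{t} e^{x}
Term by term:
  x·u_ttt = B x e^{t} e^{x}
  sqrt(x**2 + 1)·u_xt = 2 A t \sqrt{x^{2} + 1} + B \sqrt{x^{2} + 1} e^{t} e^{x}
  (t**2 + 1)·u_xxxx = B t^{2} e^{t} e^{x} + B e^{t} e^{x}
So the left-hand side equals
  2 A t \sqrt{x^{2} + 1} + B t^{2} e^{t} e^{x} + B x e^{t} e^{x} + B \sqrt{x^{2} + 1} e^{t} e^{x} + B e^{t} e^{x}
This must equal f(x, t) identically; expanded, f = 2 t^{2} e^{t} e^{x} - 6 t \sqrt{x^{2} + 1} + 2 x e^{t} e^{x} + 2 \sqrt{x^{2} + 1} e^{t} e^{x} + 2 e^{t} e^{x}.
Matching coefficients of the independent functions:
  [t \sqrt{x^{2} + 1}]:  2 A = -6
  [e^{t} e^{x}, t^{2} e^{t} e^{x}, x e^{t} e^{x}, \sqrt{x^{2} + 1} e^{t} e^{x}]:  B = 2
Solving: A = -3, B = 2.
Check against the point condition:
  u(0, 0) = 2  ⟹  B = 2  ✓
Hence u(x, t) = - 3 t^{2} x + 2 e^{t + x}.

Answer: u(x, t) = - 3 t^{2} x + 2 e^{t + x}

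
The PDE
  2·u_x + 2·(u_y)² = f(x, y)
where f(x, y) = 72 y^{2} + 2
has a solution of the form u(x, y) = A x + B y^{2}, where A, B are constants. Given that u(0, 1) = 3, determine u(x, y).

Substitute the ansatz u = A x + B y^{2} into the left-hand side.
Derivatives of the ansatz:
  u_x = A
  u_y = 2 B y
Term by term:
  2·u_x = 2 A
  2·(u_y)² = 8 B^{2} y^{2}
So the left-hand side equals
  2 A + 8 B^{2} y^{2}
This must equal f(x, y) = 72 y^{2} + 2 identically.
Matching coefficients of the independent functions:
  [constant term]:  2 A = 2
  [y^{2}]:  8 B^{2} = 72
These equations allow (A, B) = (1, -3) or (1, 3).
Impose the point condition(s):
  u(0, 1) = 3  ⟹  B = 3
Only A = 1, B = 3 satisfies everything.
Hence u(x, y) = x + 3 y^{2}.

Answer: u(x, y) = x + 3 y^{2}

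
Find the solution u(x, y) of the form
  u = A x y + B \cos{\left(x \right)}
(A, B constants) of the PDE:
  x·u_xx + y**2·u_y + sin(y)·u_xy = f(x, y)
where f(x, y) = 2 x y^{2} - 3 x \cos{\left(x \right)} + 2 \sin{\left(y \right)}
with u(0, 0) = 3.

Substitute the ansatz u = A x y + B \cos{\left(x \right)} into the left-hand side.
Derivatives of the ansatz:
  u_xx = - B \cos{\left(x \right)}
  u_y = A x
  u_xy = A
Term by term:
  x·u_xx = - B x \cos{\left(x \right)}
  y**2·u_y = A x y^{2}
  sin(y)·u_xy = A \sin{\left(y \right)}
So the left-hand side equals
  A x y^{2} + A \sin{\left(y \right)} - B x \cos{\left(x \right)}
This must equal f(x, y) = 2 x y^{2} - 3 x \cos{\left(x \right)} + 2 \sin{\left(y \right)} identically.
Matching coefficients of the independent functions:
  [x y^{2}, \sin{\left(y \right)}]:  A = 2
  [x \cos{\left(x \right)}]:  - B = -3
Solving: A = 2, B = 3.
Check against the point condition:
  u(0, 0) = 3  ⟹  B = 3  ✓
Hence u(x, y) = 2 x y + 3 \cos{\left(x \right)}.

Answer: u(x, y) = 2 x y + 3 \cos{\left(x \right)}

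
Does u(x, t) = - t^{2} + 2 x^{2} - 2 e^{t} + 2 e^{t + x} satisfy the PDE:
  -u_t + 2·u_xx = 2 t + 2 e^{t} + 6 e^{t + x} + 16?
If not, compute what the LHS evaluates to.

Answer: No, the LHS evaluates to 2 t + 2 e^{t} + 2 e^{t + x} + 8

Derivation:
Evaluate each term of the left-hand side for u = - t^{2} + 2 x^{2} - 2 e^{t} + 2 e^{t + x}.
Derivatives:
  u_t = - 2 t + 2 e^{t} e^{x} - 2 e^{t}
  u_xx = 2 e^{t} e^{x} + 4
Terms:
  -u_t = 2 t + 2 e^{t} - 2 e^{t + x}
  2·u_xx = 4 e^{t + x} + 8
Sum: LHS = 2 t + 2 e^{t} + 2 e^{t + x} + 8
Given right-hand side: 2 t + 2 e^{t} + 6 e^{t + x} + 16. Difference LHS − RHS = - 4 e^{t + x} - 8 ≠ 0, so u is not a solution.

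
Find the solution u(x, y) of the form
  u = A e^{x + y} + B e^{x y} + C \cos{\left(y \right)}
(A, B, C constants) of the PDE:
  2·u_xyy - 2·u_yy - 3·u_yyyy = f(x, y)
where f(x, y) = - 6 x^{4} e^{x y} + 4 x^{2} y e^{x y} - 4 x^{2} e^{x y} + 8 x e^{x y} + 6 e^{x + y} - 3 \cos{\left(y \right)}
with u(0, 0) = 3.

Answer: u(x, y) = 2 e^{x y} - 2 e^{x + y} + 3 \cos{\left(y \right)}

Derivation:
Substitute the ansatz u = A e^{x + y} + B e^{x y} + C \cos{\left(y \right)} into the left-hand side.
Derivatives of the ansatz:
  u_xyy = A e^{x} e^{y} + B x^{2} y e^{x y} + 2 B x e^{x y}
  u_yy = A e^{x} e^{y} + B x^{2} e^{x y} - C \cos{\left(y \right)}
  u_yyyy = A e^{x} e^{y} + B x^{4} e^{x y} + C \cos{\left(y \right)}
Term by term:
  2·u_xyy = 2 A e^{x} e^{y} + 2 B x^{2} y e^{x y} + 4 B x e^{x y}
  -2·u_yy = - 2 A e^{x} e^{y} - 2 B x^{2} e^{x y} + 2 C \cos{\left(y \right)}
  -3·u_yyyy = - 3 A e^{x} e^{y} - 3 B x^{4} e^{x y} - 3 C \cos{\left(y \right)}
So the left-hand side equals
  - 3 A e^{x} e^{y} - 3 B x^{4} e^{x y} + 2 B x^{2} y e^{x y} - 2 B x^{2} e^{x y} + 4 B x e^{x y} - C \cos{\left(y \right)}
This must equal f(x, y) identically; expanded, f = - 6 x^{4} e^{x y} + 4 x^{2} y e^{x y} - 4 x^{2} e^{x y} + 8 x e^{x y} + 6 e^{x} e^{y} - 3 \cos{\left(y \right)}.
Matching coefficients of the independent functions:
  [x e^{x y}]:  4 B = 8
  [x^{2} e^{x y}]:  - 2 B = -4
  [x^{4} e^{x y}]:  - 3 B = -6
  [e^{x} e^{y}]:  - 3 A = 6
  [x^{2} y e^{x y}]:  2 B = 4
  [\cos{\left(y \right)}]:  - C = -3
Solving: A = -2, B = 2, C = 3.
Check against the point condition:
  u(0, 0) = 3  ⟹  A + B + C = 3  ✓
Hence u(x, y) = 2 e^{x y} - 2 e^{x + y} + 3 \cos{\left(y \right)}.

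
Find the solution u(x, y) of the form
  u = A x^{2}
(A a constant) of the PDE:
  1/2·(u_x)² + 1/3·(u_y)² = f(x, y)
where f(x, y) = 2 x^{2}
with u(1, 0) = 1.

Answer: u(x, y) = x^{2}

Derivation:
Substitute the ansatz u = A x^{2} into the left-hand side.
Derivatives of the ansatz:
  u_x = 2 A x
  u_y = 0
Term by term:
  1/2·(u_x)² = 2 A^{2} x^{2}
  1/3·(u_y)² = 0
So the left-hand side equals
  2 A^{2} x^{2}
This must equal f(x, y) = 2 x^{2} identically.
Matching coefficients of the independent functions:
  [x^{2}]:  2 A^{2} = 2
These equations allow (A) = (-1) or (1).
Impose the point condition(s):
  u(1, 0) = 1  ⟹  A = 1
Only A = 1 satisfies everything.
Hence u(x, y) = x^{2}.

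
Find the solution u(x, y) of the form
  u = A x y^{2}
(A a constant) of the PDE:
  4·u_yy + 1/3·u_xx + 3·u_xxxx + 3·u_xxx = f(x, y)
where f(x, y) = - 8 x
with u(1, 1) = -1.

Substitute the ansatz u = A x y^{2} into the left-hand side.
Derivatives of the ansatz:
  u_yy = 2 A x
  u_xx = 0
  u_xxxx = 0
  u_xxx = 0
Term by term:
  4·u_yy = 8 A x
  1/3·u_xx = 0
  3·u_xxxx = 0
  3·u_xxx = 0
So the left-hand side equals
  8 A x
This must equal f(x, y) = - 8 x identically.
Matching coefficients of the independent functions:
  [x]:  8 A = -8
Solving: A = -1.
Check against the point condition:
  u(1, 1) = -1  ⟹  A = -1  ✓
Hence u(x, y) = - x y^{2}.

Answer: u(x, y) = - x y^{2}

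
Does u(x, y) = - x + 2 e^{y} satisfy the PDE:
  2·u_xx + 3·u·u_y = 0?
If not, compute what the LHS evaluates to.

Evaluate each term of the left-hand side for u = - x + 2 e^{y}.
Derivatives:
  u_xx = 0
  u_y = 2 e^{y}
Terms:
  2·u_xx = 0
  3·u·u_y = 6 \left(- x + 2 e^{y}\right) e^{y}
Sum: LHS = 6 \left(- x + 2 e^{y}\right) e^{y}
Given right-hand side: 0. Difference LHS − RHS = 6 \left(- x + 2 e^{y}\right) e^{y} ≠ 0, so u is not a solution.

Answer: No, the LHS evaluates to 6 \left(- x + 2 e^{y}\right) e^{y}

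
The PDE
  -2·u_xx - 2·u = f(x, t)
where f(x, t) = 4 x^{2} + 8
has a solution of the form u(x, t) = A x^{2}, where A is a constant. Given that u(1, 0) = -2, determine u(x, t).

Answer: u(x, t) = - 2 x^{2}

Derivation:
Substitute the ansatz u = A x^{2} into the left-hand side.
Derivatives of the ansatz:
  u_xx = 2 A
Term by term:
  -2·u_xx = - 4 A
  -2·u = - 2 A x^{2}
So the left-hand side equals
  - 2 A x^{2} - 4 A
This must equal f(x, t) = 4 x^{2} + 8 identically.
Matching coefficients of the independent functions:
  [constant term]:  - 4 A = 8
  [x^{2}]:  - 2 A = 4
Solving: A = -2.
Check against the point condition:
  u(1, 0) = -2  ⟹  A = -2  ✓
Hence u(x, t) = - 2 x^{2}.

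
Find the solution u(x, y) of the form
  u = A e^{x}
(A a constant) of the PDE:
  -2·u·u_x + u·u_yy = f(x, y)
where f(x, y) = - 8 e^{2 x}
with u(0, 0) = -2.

Substitute the ansatz u = A e^{x} into the left-hand side.
Derivatives of the ansatz:
  u_x = A e^{x}
  u_yy = 0
Term by term:
  -2·u·u_x = - 2 A^{2} e^{2 x}
  u·u_yy = 0
So the left-hand side equals
  - 2 A^{2} e^{2 x}
This must equal f(x, y) = - 8 e^{2 x} identically.
Matching coefficients of the independent functions:
  [e^{2 x}]:  - 2 A^{2} = -8
These equations allow (A) = (-2) or (2).
Impose the point condition(s):
  u(0, 0) = -2  ⟹  A = -2
Only A = -2 satisfies everything.
Hence u(x, y) = - 2 e^{x}.

Answer: u(x, y) = - 2 e^{x}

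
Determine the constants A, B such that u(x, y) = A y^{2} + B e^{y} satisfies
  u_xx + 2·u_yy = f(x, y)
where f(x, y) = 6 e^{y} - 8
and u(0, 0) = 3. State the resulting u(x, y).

Substitute the ansatz u = A y^{2} + B e^{y} into the left-hand side.
Derivatives of the ansatz:
  u_xx = 0
  u_yy = 2 A + B e^{y}
Term by term:
  u_xx = 0
  2·u_yy = 4 A + 2 B e^{y}
So the left-hand side equals
  4 A + 2 B e^{y}
This must equal f(x, y) = 6 e^{y} - 8 identically.
Matching coefficients of the independent functions:
  [constant term]:  4 A = -8
  [e^{y}]:  2 B = 6
Solving: A = -2, B = 3.
Check against the point condition:
  u(0, 0) = 3  ⟹  B = 3  ✓
Hence u(x, y) = - 2 y^{2} + 3 e^{y}.

Answer: u(x, y) = - 2 y^{2} + 3 e^{y}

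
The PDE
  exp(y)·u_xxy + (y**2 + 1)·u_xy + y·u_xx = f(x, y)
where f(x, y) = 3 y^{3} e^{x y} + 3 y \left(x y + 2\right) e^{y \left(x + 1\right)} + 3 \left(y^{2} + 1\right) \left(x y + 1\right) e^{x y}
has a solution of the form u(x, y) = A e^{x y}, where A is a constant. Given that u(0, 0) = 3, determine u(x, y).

Substitute the ansatz u = A e^{x y} into the left-hand side.
Derivatives of the ansatz:
  u_xxy = A x y^{2} e^{x y} + 2 A y e^{x y}
  u_xy = A x y e^{x y} + A e^{x y}
  u_xx = A y^{2} e^{x y}
Term by term:
  exp(y)·u_xxy = A x y^{2} e^{y} e^{x y} + 2 A y e^{y} e^{x y}
  (y**2 + 1)·u_xy = A x y^{3} e^{x y} + A x y e^{x y} + A y^{2} e^{x y} + A e^{x y}
  y·u_xx = A y^{3} e^{x y}
So the left-hand side equals
  A x y^{3} e^{x y} + A x y^{2} e^{y} e^{x y} + A x y e^{x y} + A y^{3} e^{x y} + A y^{2} e^{x y} + 2 A y e^{y} e^{x y} + A e^{x y}
This must equal f(x, y) identically; expanded, f = 3 x y^{3} e^{x y} + 3 x y^{2} e^{y} e^{x y} + 3 x y e^{x y} + 3 y^{3} e^{x y} + 3 y^{2} e^{x y} + 6 y e^{y} e^{x y} + 3 e^{x y}.
Matching coefficients of the independent functions:
  [y^{2} e^{x y}, y^{3} e^{x y}, x y e^{x y}, x y^{3} e^{x y}, …]:  A = 3
  [y e^{y} e^{x y}]:  2 A = 6
Solving: A = 3.
Check against the point condition:
  u(0, 0) = 3  ⟹  A = 3  ✓
Hence u(x, y) = 3 e^{x y}.

Answer: u(x, y) = 3 e^{x y}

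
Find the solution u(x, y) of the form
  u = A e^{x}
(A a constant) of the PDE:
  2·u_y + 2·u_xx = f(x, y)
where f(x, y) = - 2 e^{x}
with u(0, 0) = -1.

Answer: u(x, y) = - e^{x}

Derivation:
Substitute the ansatz u = A e^{x} into the left-hand side.
Derivatives of the ansatz:
  u_y = 0
  u_xx = A e^{x}
Term by term:
  2·u_y = 0
  2·u_xx = 2 A e^{x}
So the left-hand side equals
  2 A e^{x}
This must equal f(x, y) = - 2 e^{x} identically.
Matching coefficients of the independent functions:
  [e^{x}]:  2 A = -2
Solving: A = -1.
Check against the point condition:
  u(0, 0) = -1  ⟹  A = -1  ✓
Hence u(x, y) = - e^{x}.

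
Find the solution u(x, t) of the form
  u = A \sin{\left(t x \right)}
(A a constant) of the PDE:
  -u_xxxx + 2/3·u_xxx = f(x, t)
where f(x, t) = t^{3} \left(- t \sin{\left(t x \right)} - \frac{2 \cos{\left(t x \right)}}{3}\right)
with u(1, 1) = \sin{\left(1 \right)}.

Substitute the ansatz u = A \sin{\left(t x \right)} into the left-hand side.
Derivatives of the ansatz:
  u_xxxx = A t^{4} \sin{\left(t x \right)}
  u_xxx = - A t^{3} \cos{\left(t x \right)}
Term by term:
  -u_xxxx = - A t^{4} \sin{\left(t x \right)}
  2/3·u_xxx = - \frac{2 A t^{3} \cos{\left(t x \right)}}{3}
So the left-hand side equals
  - A t^{4} \sin{\left(t x \right)} - \frac{2 A t^{3} \cos{\left(t x \right)}}{3}
This must equal f(x, t) identically; expanded, f = - t^{4} \sin{\left(t x \right)} - \frac{2 t^{3} \cos{\left(t x \right)}}{3}.
Matching coefficients of the independent functions:
  [t^{3} \cos{\left(t x \right)}]:  - \frac{2 A}{3} = - \frac{2}{3}
  [t^{4} \sin{\left(t x \right)}]:  - A = -1
Solving: A = 1.
Check against the point condition:
  u(1, 1) = \sin{\left(1 \right)}  ⟹  A \sin{\left(1 \right)} = \sin{\left(1 \right)}  ✓
Hence u(x, t) = \sin{\left(t x \right)}.

Answer: u(x, t) = \sin{\left(t x \right)}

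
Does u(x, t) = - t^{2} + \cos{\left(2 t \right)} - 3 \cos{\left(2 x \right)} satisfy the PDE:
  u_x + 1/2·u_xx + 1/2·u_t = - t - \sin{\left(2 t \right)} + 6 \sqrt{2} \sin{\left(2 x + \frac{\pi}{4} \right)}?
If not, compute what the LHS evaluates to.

Answer: Yes

Derivation:
Evaluate each term of the left-hand side for u = - t^{2} + \cos{\left(2 t \right)} - 3 \cos{\left(2 x \right)}.
Derivatives:
  u_x = 6 \sin{\left(2 x \right)}
  u_xx = 12 \cos{\left(2 x \right)}
  u_t = - 2 t - 2 \sin{\left(2 t \right)}
Terms:
  u_x = 6 \sin{\left(2 x \right)}
  1/2·u_xx = 6 \cos{\left(2 x \right)}
  1/2·u_t = - t - \sin{\left(2 t \right)}
Sum: LHS = - t - \sin{\left(2 t \right)} + 6 \sqrt{2} \sin{\left(2 x + \frac{\pi}{4} \right)}
This is exactly the given right-hand side, so u is a solution.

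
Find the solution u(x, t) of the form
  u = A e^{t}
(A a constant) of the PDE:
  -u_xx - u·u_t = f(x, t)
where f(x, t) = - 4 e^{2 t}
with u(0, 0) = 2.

Substitute the ansatz u = A e^{t} into the left-hand side.
Derivatives of the ansatz:
  u_xx = 0
  u_t = A e^{t}
Term by term:
  -u_xx = 0
  -u·u_t = - A^{2} e^{2 t}
So the left-hand side equals
  - A^{2} e^{2 t}
This must equal f(x, t) = - 4 e^{2 t} identically.
Matching coefficients of the independent functions:
  [e^{2 t}]:  - A^{2} = -4
These equations allow (A) = (-2) or (2).
Impose the point condition(s):
  u(0, 0) = 2  ⟹  A = 2
Only A = 2 satisfies everything.
Hence u(x, t) = 2 e^{t}.

Answer: u(x, t) = 2 e^{t}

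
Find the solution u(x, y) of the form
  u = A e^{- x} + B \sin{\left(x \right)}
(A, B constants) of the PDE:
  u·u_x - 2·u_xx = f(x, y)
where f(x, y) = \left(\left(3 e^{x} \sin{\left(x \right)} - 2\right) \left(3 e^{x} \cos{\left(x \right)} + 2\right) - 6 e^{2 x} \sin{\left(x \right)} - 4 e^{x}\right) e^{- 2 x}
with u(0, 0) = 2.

Substitute the ansatz u = A e^{- x} + B \sin{\left(x \right)} into the left-hand side.
Derivatives of the ansatz:
  u_x = - A e^{- x} + B \cos{\left(x \right)}
  u_xx = A e^{- x} - B \sin{\left(x \right)}
Term by term:
  u·u_x = - A^{2} e^{- 2 x} - A B e^{- x} \sin{\left(x \right)} + A B e^{- x} \cos{\left(x \right)} + B^{2} \sin{\left(x \right)} \cos{\left(x \right)}
  -2·u_xx = - 2 A e^{- x} + 2 B \sin{\left(x \right)}
So the left-hand side equals
  - A^{2} e^{- 2 x} - A B e^{- x} \sin{\left(x \right)} + A B e^{- x} \cos{\left(x \right)} - 2 A e^{- x} + B^{2} \sin{\left(x \right)} \cos{\left(x \right)} + 2 B \sin{\left(x \right)}
This must equal f(x, y) identically; expanded, f = 9 \sin{\left(x \right)} \cos{\left(x \right)} - 6 \sin{\left(x \right)} + 6 e^{- x} \sin{\left(x \right)} - 6 e^{- x} \cos{\left(x \right)} - 4 e^{- x} - 4 e^{- 2 x}.
Matching coefficients of the independent functions:
  [e^{- x} \sin{\left(x \right)}]:  - A B = 6
  [e^{- x} \cos{\left(x \right)}]:  A B = -6
  [\sin{\left(x \right)} \cos{\left(x \right)}]:  B^{2} = 9
  [e^{- 2 x}]:  - A^{2} = -4
  [e^{- x}]:  - 2 A = -4
  [\sin{\left(x \right)}]:  2 B = -6
Solving: A = 2, B = -3.
Check against the point condition:
  u(0, 0) = 2  ⟹  A = 2  ✓
Hence u(x, y) = - 3 \sin{\left(x \right)} + 2 e^{- x}.

Answer: u(x, y) = - 3 \sin{\left(x \right)} + 2 e^{- x}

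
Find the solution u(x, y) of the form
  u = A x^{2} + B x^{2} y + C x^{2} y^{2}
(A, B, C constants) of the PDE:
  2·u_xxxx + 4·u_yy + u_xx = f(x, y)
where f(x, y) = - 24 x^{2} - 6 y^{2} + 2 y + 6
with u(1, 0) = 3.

Substitute the ansatz u = A x^{2} + B x^{2} y + C x^{2} y^{2} into the left-hand side.
Derivatives of the ansatz:
  u_xxxx = 0
  u_yy = 2 C x^{2}
  u_xx = 2 A + 2 B y + 2 C y^{2}
Term by term:
  2·u_xxxx = 0
  4·u_yy = 8 C x^{2}
  u_xx = 2 A + 2 B y + 2 C y^{2}
So the left-hand side equals
  2 A + 2 B y + 8 C x^{2} + 2 C y^{2}
This must equal f(x, y) = - 24 x^{2} - 6 y^{2} + 2 y + 6 identically.
Matching coefficients of the independent functions:
  [constant term]:  2 A = 6
  [x^{2}]:  8 C = -24
  [y]:  2 B = 2
  [y^{2}]:  2 C = -6
Solving: A = 3, B = 1, C = -3.
Check against the point condition:
  u(1, 0) = 3  ⟹  A = 3  ✓
Hence u(x, y) = - 3 x^{2} y^{2} + x^{2} y + 3 x^{2}.

Answer: u(x, y) = - 3 x^{2} y^{2} + x^{2} y + 3 x^{2}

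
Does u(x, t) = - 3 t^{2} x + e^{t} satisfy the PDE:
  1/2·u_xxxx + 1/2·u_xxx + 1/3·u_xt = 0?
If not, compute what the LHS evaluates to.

Evaluate each term of the left-hand side for u = - 3 t^{2} x + e^{t}.
Derivatives:
  u_xxxx = 0
  u_xxx = 0
  u_xt = - 6 t
Terms:
  1/2·u_xxxx = 0
  1/2·u_xxx = 0
  1/3·u_xt = - 2 t
Sum: LHS = - 2 t
Given right-hand side: 0. Difference LHS − RHS = - 2 t ≠ 0, so u is not a solution.

Answer: No, the LHS evaluates to - 2 t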